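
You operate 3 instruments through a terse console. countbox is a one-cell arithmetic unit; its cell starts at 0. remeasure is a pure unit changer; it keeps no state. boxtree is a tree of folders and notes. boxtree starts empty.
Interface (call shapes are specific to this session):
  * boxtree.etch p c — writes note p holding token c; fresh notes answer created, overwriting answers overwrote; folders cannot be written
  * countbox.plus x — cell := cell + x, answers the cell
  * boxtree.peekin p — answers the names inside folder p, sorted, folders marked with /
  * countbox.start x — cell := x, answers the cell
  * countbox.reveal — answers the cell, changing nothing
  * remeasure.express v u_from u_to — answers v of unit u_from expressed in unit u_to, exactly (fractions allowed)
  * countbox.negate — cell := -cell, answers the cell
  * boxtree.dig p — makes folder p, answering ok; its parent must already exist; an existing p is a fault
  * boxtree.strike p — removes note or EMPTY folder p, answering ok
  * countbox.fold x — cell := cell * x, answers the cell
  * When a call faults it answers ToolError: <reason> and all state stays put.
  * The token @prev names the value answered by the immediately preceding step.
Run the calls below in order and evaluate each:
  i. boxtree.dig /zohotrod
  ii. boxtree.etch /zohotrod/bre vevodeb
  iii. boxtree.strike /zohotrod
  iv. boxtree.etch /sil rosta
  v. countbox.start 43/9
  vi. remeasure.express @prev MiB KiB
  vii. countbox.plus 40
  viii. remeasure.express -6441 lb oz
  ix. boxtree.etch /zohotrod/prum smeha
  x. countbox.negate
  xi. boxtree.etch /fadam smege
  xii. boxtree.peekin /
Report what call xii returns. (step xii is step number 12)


Act: dig[p→/zohotrod]
Obs: ok
Act: etch[p→/zohotrod/bre; c→vevodeb]
Obs: created
Act: strike[p→/zohotrod]
Obs: ToolError: not empty
Act: etch[p→/sil; c→rosta]
Obs: created
Act: start[x→43/9]
Obs: 43/9
Act: express[v→@prev; u_from→MiB; u_to→KiB]
Obs: 44032/9
Act: plus[x→40]
Obs: 403/9
Act: express[v→-6441; u_from→lb; u_to→oz]
Obs: -103056
Act: etch[p→/zohotrod/prum; c→smeha]
Obs: created
Act: negate[]
Obs: -403/9
Act: etch[p→/fadam; c→smege]
Obs: created
Act: peekin[p→/]
Obs: [fadam, sil, zohotrod/]

Answer: [fadam, sil, zohotrod/]


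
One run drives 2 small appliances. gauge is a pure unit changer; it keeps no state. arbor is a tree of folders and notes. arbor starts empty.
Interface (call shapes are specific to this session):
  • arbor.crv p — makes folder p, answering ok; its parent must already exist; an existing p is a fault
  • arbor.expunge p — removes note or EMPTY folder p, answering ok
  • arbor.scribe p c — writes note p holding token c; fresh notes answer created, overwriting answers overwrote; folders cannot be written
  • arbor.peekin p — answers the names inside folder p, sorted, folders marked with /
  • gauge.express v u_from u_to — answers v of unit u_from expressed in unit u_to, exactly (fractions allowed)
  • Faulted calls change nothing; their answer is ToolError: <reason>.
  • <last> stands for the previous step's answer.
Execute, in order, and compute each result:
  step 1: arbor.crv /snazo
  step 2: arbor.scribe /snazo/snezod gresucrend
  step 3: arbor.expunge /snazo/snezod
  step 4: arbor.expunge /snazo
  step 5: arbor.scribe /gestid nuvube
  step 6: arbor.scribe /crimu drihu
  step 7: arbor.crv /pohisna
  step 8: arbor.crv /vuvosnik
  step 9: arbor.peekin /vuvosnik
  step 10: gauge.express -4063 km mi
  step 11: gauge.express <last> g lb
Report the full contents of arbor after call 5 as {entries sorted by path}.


Step: arbor.crv[p→/snazo]
Result: ok
Step: arbor.scribe[p→/snazo/snezod; c→gresucrend]
Result: created
Step: arbor.expunge[p→/snazo/snezod]
Result: ok
Step: arbor.expunge[p→/snazo]
Result: ok
Step: arbor.scribe[p→/gestid; c→nuvube]
Result: created
Step: arbor.scribe[p→/crimu; c→drihu]
Result: created
Step: arbor.crv[p→/pohisna]
Result: ok
Step: arbor.crv[p→/vuvosnik]
Result: ok
Step: arbor.peekin[p→/vuvosnik]
Result: []
Step: gauge.express[v→-4063; u_from→km; u_to→mi]
Result: -63484375/25146
Step: gauge.express[v→<last>; u_from→g; u_to→lb]
Result: -3174218750000/570301686801

Answer: {gestid=nuvube}


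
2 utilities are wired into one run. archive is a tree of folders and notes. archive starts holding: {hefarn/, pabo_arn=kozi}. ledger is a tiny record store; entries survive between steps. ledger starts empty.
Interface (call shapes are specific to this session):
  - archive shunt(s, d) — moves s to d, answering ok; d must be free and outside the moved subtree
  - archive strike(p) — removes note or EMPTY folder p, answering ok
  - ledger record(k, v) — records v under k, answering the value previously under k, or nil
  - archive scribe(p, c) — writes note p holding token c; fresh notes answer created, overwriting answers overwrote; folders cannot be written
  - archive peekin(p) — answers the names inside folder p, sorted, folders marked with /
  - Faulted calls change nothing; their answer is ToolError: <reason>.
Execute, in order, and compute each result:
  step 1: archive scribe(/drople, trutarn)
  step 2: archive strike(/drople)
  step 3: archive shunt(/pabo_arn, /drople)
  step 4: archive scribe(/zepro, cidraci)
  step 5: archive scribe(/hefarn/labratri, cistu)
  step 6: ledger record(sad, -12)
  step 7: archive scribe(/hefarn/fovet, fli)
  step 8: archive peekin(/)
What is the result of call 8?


CALL archive scribe[p=/drople; c=trutarn]
RET  created
CALL archive strike[p=/drople]
RET  ok
CALL archive shunt[s=/pabo_arn; d=/drople]
RET  ok
CALL archive scribe[p=/zepro; c=cidraci]
RET  created
CALL archive scribe[p=/hefarn/labratri; c=cistu]
RET  created
CALL ledger record[k=sad; v=-12]
RET  nil
CALL archive scribe[p=/hefarn/fovet; c=fli]
RET  created
CALL archive peekin[p=/]
RET  [drople, hefarn/, zepro]

Answer: [drople, hefarn/, zepro]


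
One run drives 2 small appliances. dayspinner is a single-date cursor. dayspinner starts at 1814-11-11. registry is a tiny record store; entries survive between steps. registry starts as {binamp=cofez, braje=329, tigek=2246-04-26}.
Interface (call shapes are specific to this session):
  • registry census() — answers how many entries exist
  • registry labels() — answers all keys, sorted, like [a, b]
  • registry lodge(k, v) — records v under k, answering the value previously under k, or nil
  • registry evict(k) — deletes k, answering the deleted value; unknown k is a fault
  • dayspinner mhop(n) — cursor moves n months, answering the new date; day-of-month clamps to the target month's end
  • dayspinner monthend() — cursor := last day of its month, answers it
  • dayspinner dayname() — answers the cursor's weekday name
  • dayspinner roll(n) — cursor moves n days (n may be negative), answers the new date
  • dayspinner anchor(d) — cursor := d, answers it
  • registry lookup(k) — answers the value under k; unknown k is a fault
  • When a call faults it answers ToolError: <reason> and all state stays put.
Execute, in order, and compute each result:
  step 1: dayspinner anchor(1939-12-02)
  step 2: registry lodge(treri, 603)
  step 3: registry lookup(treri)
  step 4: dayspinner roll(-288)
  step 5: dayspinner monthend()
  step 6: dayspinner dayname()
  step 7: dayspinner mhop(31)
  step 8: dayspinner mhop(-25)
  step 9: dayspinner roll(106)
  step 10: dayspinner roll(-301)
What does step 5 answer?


I use dayspinner anchor using d: 1939-12-02: 1939-12-02.
I invoke registry lodge using k: treri, v: 603, and observe nil.
Then registry lookup using k: treri, → 603.
I run dayspinner roll using n: -288, yielding 1939-02-17.
Then dayspinner monthend: 1939-02-28.
I call dayspinner dayname(), → Tuesday.
I use dayspinner mhop using n: 31, and see 1941-09-28.
Now I run dayspinner mhop using n: -25, — result: 1939-08-28.
Calling dayspinner roll using n: 106: 1939-12-12.
Next I call dayspinner roll using n: -301, and observe 1939-02-14.

Answer: 1939-02-28


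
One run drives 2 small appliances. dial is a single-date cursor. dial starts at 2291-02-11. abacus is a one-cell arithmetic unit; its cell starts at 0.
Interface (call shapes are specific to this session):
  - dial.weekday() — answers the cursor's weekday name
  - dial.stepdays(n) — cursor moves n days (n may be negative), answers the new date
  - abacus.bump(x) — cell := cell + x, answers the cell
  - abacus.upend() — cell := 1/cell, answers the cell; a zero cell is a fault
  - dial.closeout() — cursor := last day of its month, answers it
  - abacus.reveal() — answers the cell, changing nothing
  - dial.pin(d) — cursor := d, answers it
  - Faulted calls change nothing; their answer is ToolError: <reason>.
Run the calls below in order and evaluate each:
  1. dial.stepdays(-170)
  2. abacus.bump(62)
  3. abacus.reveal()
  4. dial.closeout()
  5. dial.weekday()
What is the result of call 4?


Answer: 2290-08-31

Derivation:
I run stepdays passing n→-170, and observe 2290-08-25.
Then bump passing x→62, yielding 62.
Next I call reveal(), which returns 62.
Calling closeout, and observe 2290-08-31.
Calling weekday, giving Sunday.


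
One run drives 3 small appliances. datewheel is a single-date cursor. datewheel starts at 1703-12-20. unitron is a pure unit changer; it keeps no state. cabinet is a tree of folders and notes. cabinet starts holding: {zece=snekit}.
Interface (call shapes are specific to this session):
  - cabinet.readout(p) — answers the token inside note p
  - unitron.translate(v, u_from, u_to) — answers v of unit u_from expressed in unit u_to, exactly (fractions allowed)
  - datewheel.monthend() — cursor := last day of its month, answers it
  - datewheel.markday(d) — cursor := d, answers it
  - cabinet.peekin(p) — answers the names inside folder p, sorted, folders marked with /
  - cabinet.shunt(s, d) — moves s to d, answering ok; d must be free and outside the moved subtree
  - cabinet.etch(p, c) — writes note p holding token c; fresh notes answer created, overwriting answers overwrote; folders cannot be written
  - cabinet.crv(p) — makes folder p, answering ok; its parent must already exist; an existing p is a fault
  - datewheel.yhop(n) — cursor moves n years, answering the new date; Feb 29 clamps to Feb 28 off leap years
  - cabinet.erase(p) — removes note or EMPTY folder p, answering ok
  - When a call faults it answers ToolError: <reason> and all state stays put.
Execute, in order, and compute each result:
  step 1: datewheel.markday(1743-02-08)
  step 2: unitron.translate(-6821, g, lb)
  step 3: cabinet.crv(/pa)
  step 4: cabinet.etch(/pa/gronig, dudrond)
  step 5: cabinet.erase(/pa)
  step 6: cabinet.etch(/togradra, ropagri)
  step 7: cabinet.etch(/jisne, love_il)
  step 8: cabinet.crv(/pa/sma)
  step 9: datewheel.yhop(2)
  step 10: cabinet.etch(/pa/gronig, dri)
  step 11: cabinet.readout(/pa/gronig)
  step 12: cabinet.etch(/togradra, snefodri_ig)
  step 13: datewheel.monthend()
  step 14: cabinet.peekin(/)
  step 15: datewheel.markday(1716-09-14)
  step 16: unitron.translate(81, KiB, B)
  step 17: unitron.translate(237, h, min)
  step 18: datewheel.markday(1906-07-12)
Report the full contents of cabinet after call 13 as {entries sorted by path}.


Answer: {jisne=love_il, pa/, pa/gronig=dri, pa/sma/, togradra=snefodri_ig, zece=snekit}

Derivation:
$ markday d→1743-02-08
  1743-02-08
$ translate v→-6821 u_from→g u_to→lb
  -682100000/45359237
$ crv p→/pa
  ok
$ etch p→/pa/gronig c→dudrond
  created
$ erase p→/pa
  ToolError: not empty
$ etch p→/togradra c→ropagri
  created
$ etch p→/jisne c→love_il
  created
$ crv p→/pa/sma
  ok
$ yhop n→2
  1745-02-08
$ etch p→/pa/gronig c→dri
  overwrote
$ readout p→/pa/gronig
  dri
$ etch p→/togradra c→snefodri_ig
  overwrote
$ monthend
  1745-02-28
$ peekin p→/
  [jisne, pa/, togradra, zece]
$ markday d→1716-09-14
  1716-09-14
$ translate v→81 u_from→KiB u_to→B
  82944
$ translate v→237 u_from→h u_to→min
  14220
$ markday d→1906-07-12
  1906-07-12


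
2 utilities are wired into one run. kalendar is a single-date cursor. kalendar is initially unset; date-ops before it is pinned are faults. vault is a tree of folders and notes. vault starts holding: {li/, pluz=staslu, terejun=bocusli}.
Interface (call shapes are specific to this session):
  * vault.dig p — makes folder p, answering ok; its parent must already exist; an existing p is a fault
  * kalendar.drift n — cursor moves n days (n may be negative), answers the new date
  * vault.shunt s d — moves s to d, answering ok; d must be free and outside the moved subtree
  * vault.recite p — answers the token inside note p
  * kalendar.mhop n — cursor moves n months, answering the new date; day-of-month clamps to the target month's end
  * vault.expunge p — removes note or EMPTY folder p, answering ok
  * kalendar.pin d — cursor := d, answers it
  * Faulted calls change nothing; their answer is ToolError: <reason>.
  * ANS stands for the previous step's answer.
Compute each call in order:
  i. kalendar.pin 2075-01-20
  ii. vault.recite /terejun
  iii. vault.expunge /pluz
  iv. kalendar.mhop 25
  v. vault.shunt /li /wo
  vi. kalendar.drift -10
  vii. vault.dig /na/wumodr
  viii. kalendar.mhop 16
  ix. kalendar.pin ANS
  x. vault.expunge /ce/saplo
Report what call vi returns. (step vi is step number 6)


Answer: 2077-02-10

Derivation:
# 1. kalendar.pin(d→2075-01-20) == 2075-01-20
# 2. vault.recite(p→/terejun) == bocusli
# 3. vault.expunge(p→/pluz) == ok
# 4. kalendar.mhop(n→25) == 2077-02-20
# 5. vault.shunt(s→/li, d→/wo) == ok
# 6. kalendar.drift(n→-10) == 2077-02-10
# 7. vault.dig(p→/na/wumodr) == ToolError: no parent
# 8. kalendar.mhop(n→16) == 2078-06-10
# 9. kalendar.pin(d→ANS) == 2078-06-10
# 10. vault.expunge(p→/ce/saplo) == ToolError: not found


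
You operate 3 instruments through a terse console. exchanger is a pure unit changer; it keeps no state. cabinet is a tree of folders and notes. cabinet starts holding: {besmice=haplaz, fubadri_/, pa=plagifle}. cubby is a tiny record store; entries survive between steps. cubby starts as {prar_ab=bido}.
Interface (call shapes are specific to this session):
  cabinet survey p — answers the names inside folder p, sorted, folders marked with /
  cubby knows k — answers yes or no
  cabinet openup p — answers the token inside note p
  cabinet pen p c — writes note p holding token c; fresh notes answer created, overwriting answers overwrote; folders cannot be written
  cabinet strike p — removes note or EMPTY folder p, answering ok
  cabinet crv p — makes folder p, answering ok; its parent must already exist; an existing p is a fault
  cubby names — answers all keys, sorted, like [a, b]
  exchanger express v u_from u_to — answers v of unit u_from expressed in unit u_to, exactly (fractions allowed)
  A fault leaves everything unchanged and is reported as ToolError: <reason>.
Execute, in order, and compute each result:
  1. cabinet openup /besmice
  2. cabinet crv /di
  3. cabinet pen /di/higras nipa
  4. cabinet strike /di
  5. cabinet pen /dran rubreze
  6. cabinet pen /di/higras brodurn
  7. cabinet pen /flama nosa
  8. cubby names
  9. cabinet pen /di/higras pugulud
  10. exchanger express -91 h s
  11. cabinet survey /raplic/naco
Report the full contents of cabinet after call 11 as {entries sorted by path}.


! 1. cabinet openup(/besmice) ~> haplaz
! 2. cabinet crv(/di) ~> ok
! 3. cabinet pen(/di/higras, nipa) ~> created
! 4. cabinet strike(/di) ~> ToolError: not empty
! 5. cabinet pen(/dran, rubreze) ~> created
! 6. cabinet pen(/di/higras, brodurn) ~> overwrote
! 7. cabinet pen(/flama, nosa) ~> created
! 8. cubby names() ~> [prar_ab]
! 9. cabinet pen(/di/higras, pugulud) ~> overwrote
! 10. exchanger express(-91, h, s) ~> -327600
! 11. cabinet survey(/raplic/naco) ~> ToolError: not found

Answer: {besmice=haplaz, di/, di/higras=pugulud, dran=rubreze, flama=nosa, fubadri_/, pa=plagifle}


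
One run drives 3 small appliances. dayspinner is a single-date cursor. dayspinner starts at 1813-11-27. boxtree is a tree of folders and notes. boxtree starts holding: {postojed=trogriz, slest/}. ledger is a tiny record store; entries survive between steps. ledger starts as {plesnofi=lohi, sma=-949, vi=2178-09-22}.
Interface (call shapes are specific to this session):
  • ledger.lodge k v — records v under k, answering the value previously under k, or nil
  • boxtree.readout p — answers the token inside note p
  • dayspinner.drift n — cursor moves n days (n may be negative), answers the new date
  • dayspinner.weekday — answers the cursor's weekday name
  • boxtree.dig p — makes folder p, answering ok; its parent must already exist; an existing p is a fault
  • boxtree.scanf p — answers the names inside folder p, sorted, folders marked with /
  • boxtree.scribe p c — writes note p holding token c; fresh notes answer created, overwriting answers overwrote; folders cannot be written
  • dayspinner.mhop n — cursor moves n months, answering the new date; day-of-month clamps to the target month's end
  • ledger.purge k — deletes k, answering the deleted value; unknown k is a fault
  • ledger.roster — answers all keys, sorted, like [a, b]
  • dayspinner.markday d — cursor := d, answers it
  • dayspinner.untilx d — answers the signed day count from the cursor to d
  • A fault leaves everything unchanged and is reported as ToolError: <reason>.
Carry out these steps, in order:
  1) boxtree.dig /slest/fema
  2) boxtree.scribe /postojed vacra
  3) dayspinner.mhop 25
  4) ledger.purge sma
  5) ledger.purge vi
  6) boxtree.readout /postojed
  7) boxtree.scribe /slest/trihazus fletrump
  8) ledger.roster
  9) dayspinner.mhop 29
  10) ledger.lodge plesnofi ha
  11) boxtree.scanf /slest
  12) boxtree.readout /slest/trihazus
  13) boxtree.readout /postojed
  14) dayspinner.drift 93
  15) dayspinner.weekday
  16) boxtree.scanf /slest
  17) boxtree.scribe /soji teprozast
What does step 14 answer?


Invoking boxtree.dig with p=/slest/fema, yielding ok.
Using boxtree.scribe with p=/postojed, c=vacra, and see overwrote.
Calling dayspinner.mhop with n=25, and see 1815-12-27.
Using ledger.purge with k=sma, which returns -949.
I call ledger.purge with k=vi, giving 2178-09-22.
Next I call boxtree.readout with p=/postojed, → vacra.
I use boxtree.scribe with p=/slest/trihazus, c=fletrump, yielding created.
I call ledger.roster, and see [plesnofi].
Then dayspinner.mhop with n=29, → 1818-05-27.
Now I run ledger.lodge with k=plesnofi, v=ha, and observe lohi.
I invoke boxtree.scanf with p=/slest, → [fema/, trihazus].
I try boxtree.readout with p=/slest/trihazus, giving fletrump.
I call boxtree.readout with p=/postojed, → vacra.
Invoking dayspinner.drift with n=93: 1818-08-28.
Using dayspinner.weekday, giving Friday.
I run boxtree.scanf with p=/slest, — result: [fema/, trihazus].
Next I call boxtree.scribe with p=/soji, c=teprozast, — result: created.

Answer: 1818-08-28


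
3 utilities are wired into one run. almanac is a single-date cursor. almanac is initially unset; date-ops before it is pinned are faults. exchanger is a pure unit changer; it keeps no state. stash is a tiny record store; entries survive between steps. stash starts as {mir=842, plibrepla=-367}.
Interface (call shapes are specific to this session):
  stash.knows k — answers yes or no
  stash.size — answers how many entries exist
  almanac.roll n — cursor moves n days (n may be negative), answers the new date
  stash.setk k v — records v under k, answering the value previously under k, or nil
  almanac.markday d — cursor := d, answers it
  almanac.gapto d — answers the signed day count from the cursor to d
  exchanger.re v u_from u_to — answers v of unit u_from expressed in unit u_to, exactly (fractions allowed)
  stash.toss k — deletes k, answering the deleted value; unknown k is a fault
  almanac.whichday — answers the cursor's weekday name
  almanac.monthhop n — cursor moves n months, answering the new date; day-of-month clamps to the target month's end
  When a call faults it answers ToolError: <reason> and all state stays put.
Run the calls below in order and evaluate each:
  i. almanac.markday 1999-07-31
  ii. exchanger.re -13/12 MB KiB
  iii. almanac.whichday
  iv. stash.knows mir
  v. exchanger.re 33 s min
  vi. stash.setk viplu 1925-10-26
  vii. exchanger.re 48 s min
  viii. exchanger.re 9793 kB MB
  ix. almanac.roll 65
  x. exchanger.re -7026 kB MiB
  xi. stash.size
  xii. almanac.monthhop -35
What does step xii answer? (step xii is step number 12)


[in] almanac.markday d=1999-07-31
[out] 1999-07-31
[in] exchanger.re v=-13/12 u_from=MB u_to=KiB
[out] -203125/192
[in] almanac.whichday
[out] Saturday
[in] stash.knows k=mir
[out] yes
[in] exchanger.re v=33 u_from=s u_to=min
[out] 11/20
[in] stash.setk k=viplu v=1925-10-26
[out] nil
[in] exchanger.re v=48 u_from=s u_to=min
[out] 4/5
[in] exchanger.re v=9793 u_from=kB u_to=MB
[out] 9793/1000
[in] almanac.roll n=65
[out] 1999-10-04
[in] exchanger.re v=-7026 u_from=kB u_to=MiB
[out] -439125/65536
[in] stash.size
[out] 3
[in] almanac.monthhop n=-35
[out] 1996-11-04

Answer: 1996-11-04


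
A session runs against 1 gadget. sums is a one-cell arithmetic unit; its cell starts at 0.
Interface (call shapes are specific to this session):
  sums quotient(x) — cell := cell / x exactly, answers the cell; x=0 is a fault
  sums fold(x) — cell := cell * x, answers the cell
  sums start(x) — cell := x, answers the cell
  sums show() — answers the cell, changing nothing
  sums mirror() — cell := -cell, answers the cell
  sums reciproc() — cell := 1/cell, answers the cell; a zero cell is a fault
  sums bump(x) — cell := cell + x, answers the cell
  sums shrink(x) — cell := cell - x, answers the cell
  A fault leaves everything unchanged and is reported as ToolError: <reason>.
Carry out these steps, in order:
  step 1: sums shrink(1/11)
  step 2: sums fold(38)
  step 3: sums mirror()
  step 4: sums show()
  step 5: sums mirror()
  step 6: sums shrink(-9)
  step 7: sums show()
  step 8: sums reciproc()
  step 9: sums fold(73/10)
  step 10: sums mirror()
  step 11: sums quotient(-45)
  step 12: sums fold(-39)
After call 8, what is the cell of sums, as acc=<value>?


Answer: acc=11/61

Derivation:
I try sums shrink using 1/11, and see -1/11.
Calling sums fold using 38, which returns -38/11.
I try sums mirror(): 38/11.
I invoke sums show(), yielding 38/11.
I invoke sums mirror, and see -38/11.
Next I call sums shrink using -9: 61/11.
Invoking sums show(), giving 61/11.
I try sums reciproc, giving 11/61.
Now I run sums fold using 73/10: 803/610.
Now I run sums mirror(), yielding -803/610.
I call sums quotient using -45, — result: 803/27450.
I call sums fold using -39, and get -10439/9150.


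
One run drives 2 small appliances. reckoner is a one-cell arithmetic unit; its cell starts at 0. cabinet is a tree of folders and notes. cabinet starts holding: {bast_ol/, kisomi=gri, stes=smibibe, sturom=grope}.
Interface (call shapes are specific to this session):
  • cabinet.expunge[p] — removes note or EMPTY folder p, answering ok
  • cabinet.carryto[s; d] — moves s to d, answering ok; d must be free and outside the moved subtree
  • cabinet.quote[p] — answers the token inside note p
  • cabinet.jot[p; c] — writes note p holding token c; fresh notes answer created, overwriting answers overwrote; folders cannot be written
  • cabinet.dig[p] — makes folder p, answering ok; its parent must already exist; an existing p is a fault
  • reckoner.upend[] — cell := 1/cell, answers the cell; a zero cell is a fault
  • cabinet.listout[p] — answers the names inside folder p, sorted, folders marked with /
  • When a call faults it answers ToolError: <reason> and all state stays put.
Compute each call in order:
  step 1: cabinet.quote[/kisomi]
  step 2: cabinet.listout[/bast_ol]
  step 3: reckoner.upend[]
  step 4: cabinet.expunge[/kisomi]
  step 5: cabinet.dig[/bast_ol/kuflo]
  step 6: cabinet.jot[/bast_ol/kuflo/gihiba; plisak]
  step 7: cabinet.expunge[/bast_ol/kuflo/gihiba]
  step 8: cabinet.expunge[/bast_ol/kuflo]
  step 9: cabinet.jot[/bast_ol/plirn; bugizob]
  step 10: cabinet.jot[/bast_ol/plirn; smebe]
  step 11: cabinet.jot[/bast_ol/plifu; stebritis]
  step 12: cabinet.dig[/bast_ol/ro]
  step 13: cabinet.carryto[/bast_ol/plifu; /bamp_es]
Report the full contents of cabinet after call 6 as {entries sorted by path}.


→ cabinet.quote(p='/kisomi')
← gri
→ cabinet.listout(p='/bast_ol')
← []
→ reckoner.upend()
← ToolError: reciprocal of zero
→ cabinet.expunge(p='/kisomi')
← ok
→ cabinet.dig(p='/bast_ol/kuflo')
← ok
→ cabinet.jot(p='/bast_ol/kuflo/gihiba', c='plisak')
← created
→ cabinet.expunge(p='/bast_ol/kuflo/gihiba')
← ok
→ cabinet.expunge(p='/bast_ol/kuflo')
← ok
→ cabinet.jot(p='/bast_ol/plirn', c='bugizob')
← created
→ cabinet.jot(p='/bast_ol/plirn', c='smebe')
← overwrote
→ cabinet.jot(p='/bast_ol/plifu', c='stebritis')
← created
→ cabinet.dig(p='/bast_ol/ro')
← ok
→ cabinet.carryto(s='/bast_ol/plifu', d='/bamp_es')
← ok

Answer: {bast_ol/, bast_ol/kuflo/, bast_ol/kuflo/gihiba=plisak, stes=smibibe, sturom=grope}


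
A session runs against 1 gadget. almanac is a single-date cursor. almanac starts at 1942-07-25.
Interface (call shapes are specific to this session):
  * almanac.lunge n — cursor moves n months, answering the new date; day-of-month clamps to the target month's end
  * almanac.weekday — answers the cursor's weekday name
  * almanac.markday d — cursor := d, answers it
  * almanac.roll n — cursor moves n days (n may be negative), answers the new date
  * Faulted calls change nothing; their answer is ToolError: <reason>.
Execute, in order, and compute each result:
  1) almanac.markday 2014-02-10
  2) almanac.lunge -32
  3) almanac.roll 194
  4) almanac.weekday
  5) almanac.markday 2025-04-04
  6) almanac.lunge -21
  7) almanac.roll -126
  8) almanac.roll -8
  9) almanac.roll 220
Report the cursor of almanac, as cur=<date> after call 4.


Do: markday[d='2014-02-10']
See: 2014-02-10
Do: lunge[n='-32']
See: 2011-06-10
Do: roll[n='194']
See: 2011-12-21
Do: weekday[]
See: Wednesday
Do: markday[d='2025-04-04']
See: 2025-04-04
Do: lunge[n='-21']
See: 2023-07-04
Do: roll[n='-126']
See: 2023-02-28
Do: roll[n='-8']
See: 2023-02-20
Do: roll[n='220']
See: 2023-09-28

Answer: cur=2011-12-21


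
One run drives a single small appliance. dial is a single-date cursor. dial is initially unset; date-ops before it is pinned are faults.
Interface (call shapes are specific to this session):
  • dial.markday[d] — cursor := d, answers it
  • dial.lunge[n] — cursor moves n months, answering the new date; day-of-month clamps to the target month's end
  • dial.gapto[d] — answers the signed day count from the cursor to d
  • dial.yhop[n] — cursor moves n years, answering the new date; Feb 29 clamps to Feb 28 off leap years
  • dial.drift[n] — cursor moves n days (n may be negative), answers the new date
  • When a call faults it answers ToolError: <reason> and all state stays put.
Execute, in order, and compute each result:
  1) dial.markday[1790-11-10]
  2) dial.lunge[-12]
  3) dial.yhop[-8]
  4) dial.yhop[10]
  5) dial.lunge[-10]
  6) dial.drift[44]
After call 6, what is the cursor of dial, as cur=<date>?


Answer: cur=1791-02-23

Derivation:
→ dial.markday(d=1790-11-10)
← 1790-11-10
→ dial.lunge(n=-12)
← 1789-11-10
→ dial.yhop(n=-8)
← 1781-11-10
→ dial.yhop(n=10)
← 1791-11-10
→ dial.lunge(n=-10)
← 1791-01-10
→ dial.drift(n=44)
← 1791-02-23


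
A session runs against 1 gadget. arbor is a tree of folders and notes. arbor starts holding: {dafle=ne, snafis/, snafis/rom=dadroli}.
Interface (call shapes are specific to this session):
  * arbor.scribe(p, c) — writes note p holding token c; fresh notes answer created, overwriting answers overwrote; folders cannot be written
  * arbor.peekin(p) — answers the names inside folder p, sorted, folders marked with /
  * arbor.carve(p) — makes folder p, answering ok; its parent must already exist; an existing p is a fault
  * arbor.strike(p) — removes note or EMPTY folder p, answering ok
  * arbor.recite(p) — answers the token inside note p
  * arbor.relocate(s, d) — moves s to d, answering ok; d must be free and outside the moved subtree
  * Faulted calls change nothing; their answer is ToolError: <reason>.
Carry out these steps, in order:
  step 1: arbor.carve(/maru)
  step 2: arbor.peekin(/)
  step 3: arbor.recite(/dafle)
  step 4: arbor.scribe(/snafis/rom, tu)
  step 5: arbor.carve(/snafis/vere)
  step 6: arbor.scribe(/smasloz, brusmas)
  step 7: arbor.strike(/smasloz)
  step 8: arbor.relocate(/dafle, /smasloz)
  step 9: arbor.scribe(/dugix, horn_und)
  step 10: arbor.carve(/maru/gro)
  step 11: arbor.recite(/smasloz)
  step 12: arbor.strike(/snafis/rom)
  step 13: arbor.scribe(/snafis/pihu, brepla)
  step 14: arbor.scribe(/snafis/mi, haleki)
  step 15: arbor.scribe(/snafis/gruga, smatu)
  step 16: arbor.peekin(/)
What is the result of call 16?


>>> carve /maru
[out] ok
>>> peekin /
[out] [dafle, maru/, snafis/]
>>> recite /dafle
[out] ne
>>> scribe /snafis/rom tu
[out] overwrote
>>> carve /snafis/vere
[out] ok
>>> scribe /smasloz brusmas
[out] created
>>> strike /smasloz
[out] ok
>>> relocate /dafle /smasloz
[out] ok
>>> scribe /dugix horn_und
[out] created
>>> carve /maru/gro
[out] ok
>>> recite /smasloz
[out] ne
>>> strike /snafis/rom
[out] ok
>>> scribe /snafis/pihu brepla
[out] created
>>> scribe /snafis/mi haleki
[out] created
>>> scribe /snafis/gruga smatu
[out] created
>>> peekin /
[out] [dugix, maru/, smasloz, snafis/]

Answer: [dugix, maru/, smasloz, snafis/]


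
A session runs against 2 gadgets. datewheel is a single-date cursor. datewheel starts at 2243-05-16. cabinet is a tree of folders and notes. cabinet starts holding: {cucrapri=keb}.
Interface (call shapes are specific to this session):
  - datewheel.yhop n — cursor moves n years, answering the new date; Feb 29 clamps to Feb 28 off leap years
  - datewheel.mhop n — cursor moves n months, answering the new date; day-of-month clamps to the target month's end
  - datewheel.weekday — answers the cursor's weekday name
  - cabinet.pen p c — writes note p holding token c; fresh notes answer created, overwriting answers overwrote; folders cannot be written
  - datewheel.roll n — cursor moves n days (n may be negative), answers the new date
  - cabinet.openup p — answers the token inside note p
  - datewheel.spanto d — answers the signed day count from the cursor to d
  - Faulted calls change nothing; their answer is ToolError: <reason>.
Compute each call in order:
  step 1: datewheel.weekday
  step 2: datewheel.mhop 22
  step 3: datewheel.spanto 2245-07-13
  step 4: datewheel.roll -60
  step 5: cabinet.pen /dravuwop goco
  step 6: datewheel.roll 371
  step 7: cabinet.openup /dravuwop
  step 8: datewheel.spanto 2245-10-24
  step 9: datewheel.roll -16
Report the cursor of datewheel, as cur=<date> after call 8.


I call datewheel.weekday(), yielding Tuesday.
I try datewheel.mhop passing n: 22, — result: 2245-03-16.
Next I call datewheel.spanto passing d: 2245-07-13, and see 119.
Now I run datewheel.roll passing n: -60, → 2245-01-15.
Now I run cabinet.pen passing p: /dravuwop, c: goco, — result: created.
I run datewheel.roll passing n: 371, and get 2246-01-21.
Next I call cabinet.openup passing p: /dravuwop, yielding goco.
I invoke datewheel.spanto passing d: 2245-10-24, and get -89.
I call datewheel.roll passing n: -16, → 2246-01-05.

Answer: cur=2246-01-21


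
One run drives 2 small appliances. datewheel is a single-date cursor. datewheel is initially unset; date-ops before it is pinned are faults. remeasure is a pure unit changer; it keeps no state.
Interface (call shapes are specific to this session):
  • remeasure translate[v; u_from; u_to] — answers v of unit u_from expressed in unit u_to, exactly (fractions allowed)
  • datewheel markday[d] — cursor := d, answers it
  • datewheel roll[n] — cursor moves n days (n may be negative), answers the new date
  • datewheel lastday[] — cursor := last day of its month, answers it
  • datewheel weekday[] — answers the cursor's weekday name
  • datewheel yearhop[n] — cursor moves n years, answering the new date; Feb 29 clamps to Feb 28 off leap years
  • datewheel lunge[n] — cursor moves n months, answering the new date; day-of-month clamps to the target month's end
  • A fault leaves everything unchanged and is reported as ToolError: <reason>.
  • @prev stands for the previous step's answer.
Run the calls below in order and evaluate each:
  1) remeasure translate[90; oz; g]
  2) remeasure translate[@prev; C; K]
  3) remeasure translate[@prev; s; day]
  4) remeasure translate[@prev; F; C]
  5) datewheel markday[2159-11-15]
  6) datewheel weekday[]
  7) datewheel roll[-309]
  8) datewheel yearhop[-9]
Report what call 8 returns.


$ remeasure translate v=90 u_from=oz u_to=g
[out] 408233133/160000
$ remeasure translate v=@prev u_from=C u_to=K
[out] 451937133/160000
$ remeasure translate v=@prev u_from=s u_to=day
[out] 50215237/1536000000
$ remeasure translate v=@prev u_from=F u_to=C
[out] -49101784763/2764800000
$ datewheel markday d=2159-11-15
[out] 2159-11-15
$ datewheel weekday
[out] Thursday
$ datewheel roll n=-309
[out] 2159-01-10
$ datewheel yearhop n=-9
[out] 2150-01-10

Answer: 2150-01-10


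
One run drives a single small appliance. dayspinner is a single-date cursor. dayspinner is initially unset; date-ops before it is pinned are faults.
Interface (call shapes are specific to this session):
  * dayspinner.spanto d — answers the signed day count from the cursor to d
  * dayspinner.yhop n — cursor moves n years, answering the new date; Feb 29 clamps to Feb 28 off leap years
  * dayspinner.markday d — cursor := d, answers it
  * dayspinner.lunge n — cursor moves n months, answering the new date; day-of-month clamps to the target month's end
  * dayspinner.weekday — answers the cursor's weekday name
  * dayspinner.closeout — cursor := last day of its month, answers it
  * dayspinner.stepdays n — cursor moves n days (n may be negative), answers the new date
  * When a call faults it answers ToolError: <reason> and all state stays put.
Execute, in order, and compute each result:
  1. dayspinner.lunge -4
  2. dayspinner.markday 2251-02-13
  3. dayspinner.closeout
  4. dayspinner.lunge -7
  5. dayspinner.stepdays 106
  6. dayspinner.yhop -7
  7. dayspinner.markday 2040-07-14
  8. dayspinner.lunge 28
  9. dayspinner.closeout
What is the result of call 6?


I call lunge(n→-4), — result: ToolError: no date set.
I run markday(d→2251-02-13), and see 2251-02-13.
Calling closeout(), and get 2251-02-28.
I invoke lunge(n→-7): 2250-07-28.
Next I call stepdays(n→106), and get 2250-11-11.
Invoking yhop(n→-7), which returns 2243-11-11.
I try markday(d→2040-07-14), yielding 2040-07-14.
I invoke lunge(n→28): 2042-11-14.
I invoke closeout, giving 2042-11-30.

Answer: 2243-11-11


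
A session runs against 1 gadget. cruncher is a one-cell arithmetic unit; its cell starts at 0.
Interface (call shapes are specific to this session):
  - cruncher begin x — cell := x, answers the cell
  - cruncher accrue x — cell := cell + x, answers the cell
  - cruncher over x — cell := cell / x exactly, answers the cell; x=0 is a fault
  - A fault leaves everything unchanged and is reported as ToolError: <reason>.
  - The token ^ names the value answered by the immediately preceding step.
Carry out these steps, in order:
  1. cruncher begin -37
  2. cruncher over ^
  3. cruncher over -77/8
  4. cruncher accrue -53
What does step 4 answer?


>> cruncher begin(x=-37)
<< -37
>> cruncher over(x=^)
<< 1
>> cruncher over(x=-77/8)
<< -8/77
>> cruncher accrue(x=-53)
<< -4089/77

Answer: -4089/77


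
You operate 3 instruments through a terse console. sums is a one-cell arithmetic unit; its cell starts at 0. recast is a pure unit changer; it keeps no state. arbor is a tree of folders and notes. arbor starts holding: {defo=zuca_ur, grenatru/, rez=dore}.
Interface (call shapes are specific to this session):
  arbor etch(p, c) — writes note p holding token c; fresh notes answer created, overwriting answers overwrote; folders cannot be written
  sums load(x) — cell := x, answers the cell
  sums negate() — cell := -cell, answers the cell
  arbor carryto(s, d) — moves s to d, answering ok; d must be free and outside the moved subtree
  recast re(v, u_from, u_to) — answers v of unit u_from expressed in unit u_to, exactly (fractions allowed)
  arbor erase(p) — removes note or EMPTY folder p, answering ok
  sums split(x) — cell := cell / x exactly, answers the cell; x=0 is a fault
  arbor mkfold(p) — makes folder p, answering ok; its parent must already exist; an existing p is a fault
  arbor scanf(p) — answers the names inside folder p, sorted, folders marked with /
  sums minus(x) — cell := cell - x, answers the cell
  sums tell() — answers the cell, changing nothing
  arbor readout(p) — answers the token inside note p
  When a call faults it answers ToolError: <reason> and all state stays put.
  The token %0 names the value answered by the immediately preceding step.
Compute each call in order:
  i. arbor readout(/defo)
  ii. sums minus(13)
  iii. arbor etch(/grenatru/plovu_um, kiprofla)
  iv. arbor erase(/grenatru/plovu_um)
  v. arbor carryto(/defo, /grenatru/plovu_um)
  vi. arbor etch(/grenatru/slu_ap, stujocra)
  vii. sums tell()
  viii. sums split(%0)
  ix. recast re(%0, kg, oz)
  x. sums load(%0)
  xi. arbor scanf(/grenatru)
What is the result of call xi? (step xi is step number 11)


Answer: [plovu_um, slu_ap]

Derivation:
;; arbor readout(/defo) : zuca_ur
;; sums minus(13) : -13
;; arbor etch(/grenatru/plovu_um, kiprofla) : created
;; arbor erase(/grenatru/plovu_um) : ok
;; arbor carryto(/defo, /grenatru/plovu_um) : ok
;; arbor etch(/grenatru/slu_ap, stujocra) : created
;; sums tell() : -13
;; sums split(%0) : 1
;; recast re(%0, kg, oz) : 1600000000/45359237
;; sums load(%0) : 1600000000/45359237
;; arbor scanf(/grenatru) : [plovu_um, slu_ap]


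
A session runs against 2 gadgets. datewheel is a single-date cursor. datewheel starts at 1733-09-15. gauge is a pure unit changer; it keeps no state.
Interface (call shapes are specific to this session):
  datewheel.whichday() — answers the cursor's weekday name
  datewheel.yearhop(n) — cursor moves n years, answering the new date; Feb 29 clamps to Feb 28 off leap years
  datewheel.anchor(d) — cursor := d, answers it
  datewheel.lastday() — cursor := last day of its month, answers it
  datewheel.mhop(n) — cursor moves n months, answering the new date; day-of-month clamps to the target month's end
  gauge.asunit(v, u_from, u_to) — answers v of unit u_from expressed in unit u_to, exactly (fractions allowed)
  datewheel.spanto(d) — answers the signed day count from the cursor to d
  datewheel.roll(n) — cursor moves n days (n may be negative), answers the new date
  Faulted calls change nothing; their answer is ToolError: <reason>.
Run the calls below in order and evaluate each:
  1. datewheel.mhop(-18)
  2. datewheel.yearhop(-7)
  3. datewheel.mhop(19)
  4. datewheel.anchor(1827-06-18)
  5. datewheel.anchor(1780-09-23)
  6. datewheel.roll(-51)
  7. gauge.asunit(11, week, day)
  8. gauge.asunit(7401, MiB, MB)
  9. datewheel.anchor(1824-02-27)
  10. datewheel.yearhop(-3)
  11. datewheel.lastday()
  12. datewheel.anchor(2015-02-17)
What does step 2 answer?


Answer: 1725-03-15

Derivation:
-- datewheel.mhop(-18) == 1732-03-15
-- datewheel.yearhop(-7) == 1725-03-15
-- datewheel.mhop(19) == 1726-10-15
-- datewheel.anchor(1827-06-18) == 1827-06-18
-- datewheel.anchor(1780-09-23) == 1780-09-23
-- datewheel.roll(-51) == 1780-08-03
-- gauge.asunit(11, week, day) == 77
-- gauge.asunit(7401, MiB, MB) == 121257984/15625
-- datewheel.anchor(1824-02-27) == 1824-02-27
-- datewheel.yearhop(-3) == 1821-02-27
-- datewheel.lastday() == 1821-02-28
-- datewheel.anchor(2015-02-17) == 2015-02-17


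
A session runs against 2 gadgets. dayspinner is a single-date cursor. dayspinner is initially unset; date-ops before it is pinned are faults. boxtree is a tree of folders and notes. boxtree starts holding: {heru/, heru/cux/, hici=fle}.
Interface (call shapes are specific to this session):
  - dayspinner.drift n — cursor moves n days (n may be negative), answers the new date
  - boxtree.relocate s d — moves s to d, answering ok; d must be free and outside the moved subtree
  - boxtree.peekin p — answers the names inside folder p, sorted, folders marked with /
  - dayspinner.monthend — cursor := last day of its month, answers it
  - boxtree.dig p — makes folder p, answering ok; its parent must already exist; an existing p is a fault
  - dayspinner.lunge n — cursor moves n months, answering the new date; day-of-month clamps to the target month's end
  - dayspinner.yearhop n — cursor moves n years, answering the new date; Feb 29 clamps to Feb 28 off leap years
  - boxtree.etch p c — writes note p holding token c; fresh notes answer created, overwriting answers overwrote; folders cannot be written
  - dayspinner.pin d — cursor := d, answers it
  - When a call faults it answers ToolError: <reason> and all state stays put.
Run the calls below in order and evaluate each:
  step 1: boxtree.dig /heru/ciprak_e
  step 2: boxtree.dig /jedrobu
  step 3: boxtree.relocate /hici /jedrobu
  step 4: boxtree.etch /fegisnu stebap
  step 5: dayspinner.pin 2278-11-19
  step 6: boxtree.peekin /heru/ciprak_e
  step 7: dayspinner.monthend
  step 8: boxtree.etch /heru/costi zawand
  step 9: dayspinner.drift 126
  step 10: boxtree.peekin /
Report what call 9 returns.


Answer: 2279-04-05

Derivation:
% 1. dig(p→/heru/ciprak_e) => ok
% 2. dig(p→/jedrobu) => ok
% 3. relocate(s→/hici, d→/jedrobu) => ToolError: exists
% 4. etch(p→/fegisnu, c→stebap) => created
% 5. pin(d→2278-11-19) => 2278-11-19
% 6. peekin(p→/heru/ciprak_e) => []
% 7. monthend() => 2278-11-30
% 8. etch(p→/heru/costi, c→zawand) => created
% 9. drift(n→126) => 2279-04-05
% 10. peekin(p→/) => [fegisnu, heru/, hici, jedrobu/]
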